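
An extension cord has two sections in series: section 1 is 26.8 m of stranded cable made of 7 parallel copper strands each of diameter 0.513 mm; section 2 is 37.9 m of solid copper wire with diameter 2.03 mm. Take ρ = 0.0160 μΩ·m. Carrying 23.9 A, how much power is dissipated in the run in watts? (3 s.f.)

ρ = 0.0160 μΩ·m = 1.60×10^-8 Ω·m
Section 1: A_strand = π(2.5650e-04)² = 2.067e-07 m²; R₁ = ρL/(N·A_s) = (1.60×10^-8)(26.8)/(7×2.067e-07) = 0.2964 Ω
Section 2: A = π(d/2)² = π(1.0150e-03 m)² = 3.237e-06 m²
R₂ = (1.60×10^-8)(37.9)/(3.237e-06) = 0.1874 Ω
R = R₁ + R₂ = 0.4837 Ω
P = I²R = (23.9)² × 0.4837 = 276 W

276 W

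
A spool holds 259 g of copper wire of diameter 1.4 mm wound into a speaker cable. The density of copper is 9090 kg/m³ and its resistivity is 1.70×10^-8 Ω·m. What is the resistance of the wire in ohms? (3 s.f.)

A = π(d/2)² = π(7.0000e-04 m)² = 1.5394e-06 m²
L = m/(density·A) = 0.259/(9090×1.5394e-06) = 18.51 m
R = ρL/A = (1.70×10^-8)(18.51)/(1.5394e-06) = 0.204 Ω

0.204 Ω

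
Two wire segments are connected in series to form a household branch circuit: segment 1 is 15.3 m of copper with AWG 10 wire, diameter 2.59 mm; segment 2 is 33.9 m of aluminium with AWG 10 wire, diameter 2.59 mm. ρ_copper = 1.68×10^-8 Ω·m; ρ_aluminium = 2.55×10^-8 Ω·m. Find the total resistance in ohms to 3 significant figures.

0.213 Ω

Segment 1: A = π(2.59/2 mm)² = π(1.2950e-03 m)² = 5.269e-06 m²
R₁ = ρL/A = (1.68×10^-8)(15.3)/(5.269e-06) = 0.04879 Ω
R₂ = (2.55×10^-8)(33.9)/(5.269e-06) = 0.1641 Ω
R = R₁ + R₂ = 0.213 Ω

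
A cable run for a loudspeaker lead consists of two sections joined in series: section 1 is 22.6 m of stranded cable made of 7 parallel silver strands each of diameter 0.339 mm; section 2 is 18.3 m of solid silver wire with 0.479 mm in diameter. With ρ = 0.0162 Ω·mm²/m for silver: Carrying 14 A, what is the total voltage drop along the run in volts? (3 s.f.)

31.1 V

ρ = 0.0162 Ω·mm²/m = 1.62×10^-8 Ω·m
Section 1: A_strand = π(1.6950e-04)² = 9.026e-08 m²; R₁ = ρL/(N·A_s) = (1.62×10^-8)(22.6)/(7×9.026e-08) = 0.5795 Ω
Section 2: A = π(d/2)² = π(2.3950e-04 m)² = 1.802e-07 m²
R₂ = (1.62×10^-8)(18.3)/(1.802e-07) = 1.645 Ω
R = R₁ + R₂ = 2.225 Ω
V = IR = 14 × 2.225 = 31.1 V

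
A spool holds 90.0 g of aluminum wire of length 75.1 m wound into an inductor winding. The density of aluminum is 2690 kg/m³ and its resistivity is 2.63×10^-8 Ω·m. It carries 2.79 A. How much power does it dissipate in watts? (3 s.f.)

34.5 W

A = m/(density·L) = 0.09/(2690×75.1) = 4.4550e-07 m²
R = ρL/A = (2.63×10^-8)(75.1)/(4.4550e-07) = 4.433 Ω
P = I²R = (2.79)² × 4.433 = 34.5 W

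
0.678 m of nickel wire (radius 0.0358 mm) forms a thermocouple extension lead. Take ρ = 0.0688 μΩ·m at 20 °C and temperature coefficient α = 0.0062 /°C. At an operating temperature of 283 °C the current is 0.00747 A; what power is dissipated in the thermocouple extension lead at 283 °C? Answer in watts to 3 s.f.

0.00170 W

ρ = 0.0688 μΩ·m = 6.88×10^-8 Ω·m
A = πr² = π(3.5800e-05 m)² = 4.026e-09 m²
R₍20₎ = ρL/A = (6.88×10^-8)(0.678)/(4.026e-09) = 11.59 Ω
R₍283₎ = R₍20₎(1 + αΔT) = 11.59 × (1 + 0.0062×263) = 30.48 Ω
P = I²R = (0.00747)² × 30.48 = 0.00170 W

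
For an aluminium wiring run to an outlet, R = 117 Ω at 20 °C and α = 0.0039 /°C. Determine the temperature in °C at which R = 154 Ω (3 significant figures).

R = R₀(1 + α(T − T₀)) ⇒ T = T₀ + (R/R₀ − 1)/α
T = 20 + (154/117 − 1)/0.0039 = 20 + (0.3162)/0.0039 = 101 °C

101 °C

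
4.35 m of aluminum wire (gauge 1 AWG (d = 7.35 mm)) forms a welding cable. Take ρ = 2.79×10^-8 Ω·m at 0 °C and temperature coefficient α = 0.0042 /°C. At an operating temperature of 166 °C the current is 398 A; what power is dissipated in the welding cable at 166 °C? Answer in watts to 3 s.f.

769 W

A = π(7.35/2 mm)² = π(3.6750e-03 m)² = 4.243e-05 m²
R₍0₎ = ρL/A = (2.79×10^-8)(4.35)/(4.243e-05) = 0.00286 Ω
R₍166₎ = R₍0₎(1 + αΔT) = 0.00286 × (1 + 0.0042×166) = 0.004855 Ω
P = I²R = (398)² × 0.004855 = 769 W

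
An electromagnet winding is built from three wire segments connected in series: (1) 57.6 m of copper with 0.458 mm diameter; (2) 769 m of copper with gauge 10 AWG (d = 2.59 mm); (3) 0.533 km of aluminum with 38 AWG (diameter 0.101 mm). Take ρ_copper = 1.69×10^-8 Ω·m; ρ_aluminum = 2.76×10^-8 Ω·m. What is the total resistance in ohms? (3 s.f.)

Seg 1: A = π(d/2)² = π(2.2900e-04 m)² = 1.647e-07 m²
R_1 = (1.69×10^-8)(57.6)/(1.647e-07) = 5.909 Ω
Seg 2: A = π(2.59/2 mm)² = π(1.2950e-03 m)² = 5.269e-06 m²
R_2 = (1.69×10^-8)(769)/(5.269e-06) = 2.467 Ω
Seg 3: A = π(0.101/2 mm)² = π(5.0500e-05 m)² = 8.012e-09 m²
R_3 = (2.76×10^-8)(533)/(8.012e-09) = 1836 Ω
R_total = R_1 + R_2 + R_3 = 1840 Ω

1840 Ω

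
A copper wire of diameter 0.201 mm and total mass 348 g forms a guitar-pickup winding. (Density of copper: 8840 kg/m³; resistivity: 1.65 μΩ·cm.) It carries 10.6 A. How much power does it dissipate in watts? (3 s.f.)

ρ = 1.65 μΩ·cm = 1.65×10^-8 Ω·m
A = π(d/2)² = π(1.0050e-04 m)² = 3.1731e-08 m²
L = m/(density·A) = 0.348/(8840×3.1731e-08) = 1241 m
R = ρL/A = (1.65×10^-8)(1241)/(3.1731e-08) = 645.1 Ω
P = I²R = (10.6)² × 645.1 = 72500 W

72500 W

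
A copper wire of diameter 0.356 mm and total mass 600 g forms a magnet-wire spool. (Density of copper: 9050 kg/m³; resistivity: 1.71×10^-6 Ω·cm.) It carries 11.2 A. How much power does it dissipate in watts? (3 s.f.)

ρ = 1.71×10^-6 Ω·cm = 1.71×10^-8 Ω·m
A = π(d/2)² = π(1.7800e-04 m)² = 9.9538e-08 m²
L = m/(density·A) = 0.6/(9050×9.9538e-08) = 666.1 m
R = ρL/A = (1.71×10^-8)(666.1)/(9.9538e-08) = 114.4 Ω
P = I²R = (11.2)² × 114.4 = 14400 W

14400 W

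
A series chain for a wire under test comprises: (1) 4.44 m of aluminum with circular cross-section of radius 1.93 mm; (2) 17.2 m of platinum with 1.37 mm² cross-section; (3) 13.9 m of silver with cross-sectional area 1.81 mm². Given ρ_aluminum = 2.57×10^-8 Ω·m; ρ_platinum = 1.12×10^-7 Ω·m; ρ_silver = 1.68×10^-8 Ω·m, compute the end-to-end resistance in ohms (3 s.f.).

1.54 Ω

Seg 1: A = πr² = π(1.9300e-03 m)² = 1.170e-05 m²
R_1 = (2.57×10^-8)(4.44)/(1.170e-05) = 0.009751 Ω
Seg 2: A = 1.37 mm² = 1.370e-06 m²
R_2 = (1.12×10^-7)(17.2)/(1.370e-06) = 1.406 Ω
Seg 3: A = 1.81 mm² = 1.810e-06 m²
R_3 = (1.68×10^-8)(13.9)/(1.810e-06) = 0.129 Ω
R_total = R_1 + R_2 + R_3 = 1.54 Ω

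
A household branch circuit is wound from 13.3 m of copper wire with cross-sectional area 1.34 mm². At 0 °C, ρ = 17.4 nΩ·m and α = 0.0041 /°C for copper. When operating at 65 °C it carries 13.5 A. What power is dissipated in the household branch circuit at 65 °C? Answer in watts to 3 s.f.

39.9 W

ρ = 17.4 nΩ·m = 1.74×10^-8 Ω·m
A = 1.34 mm² = 1.340e-06 m²
R₍0₎ = ρL/A = (1.74×10^-8)(13.3)/(1.340e-06) = 0.1727 Ω
R₍65₎ = R₍0₎(1 + αΔT) = 0.1727 × (1 + 0.0041×65) = 0.2187 Ω
P = I²R = (13.5)² × 0.2187 = 39.9 W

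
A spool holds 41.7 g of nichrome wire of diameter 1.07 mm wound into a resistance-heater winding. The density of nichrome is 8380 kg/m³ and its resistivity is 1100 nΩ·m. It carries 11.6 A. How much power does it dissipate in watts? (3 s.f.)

911 W

ρ = 1100 nΩ·m = 1.10×10^-6 Ω·m
A = π(d/2)² = π(5.3500e-04 m)² = 8.9920e-07 m²
L = m/(density·A) = 0.0417/(8380×8.9920e-07) = 5.534 m
R = ρL/A = (1.10×10^-6)(5.534)/(8.9920e-07) = 6.77 Ω
P = I²R = (11.6)² × 6.77 = 911 W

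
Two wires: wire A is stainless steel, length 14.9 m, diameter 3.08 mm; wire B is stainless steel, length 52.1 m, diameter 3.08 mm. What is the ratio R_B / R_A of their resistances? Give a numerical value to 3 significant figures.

R ∝ ρL/d², so R_B/R_A = (L_B/L_A)
= (52.1/14.9) = 3.50

3.50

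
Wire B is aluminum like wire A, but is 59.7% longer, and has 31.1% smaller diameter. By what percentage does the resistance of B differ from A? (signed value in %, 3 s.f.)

236%

R ∝ L/d², so R_B/R_A = (1 + 59.7/100) × (1 − 31.1/100)⁻²
= 1.597 × 2.107 = 3.364
(R_B − R_A)/R_A = 3.364 − 1 = 236%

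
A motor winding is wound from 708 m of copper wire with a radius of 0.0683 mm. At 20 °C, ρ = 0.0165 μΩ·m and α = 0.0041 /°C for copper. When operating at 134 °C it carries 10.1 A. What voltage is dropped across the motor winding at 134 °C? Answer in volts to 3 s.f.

ρ = 0.0165 μΩ·m = 1.65×10^-8 Ω·m
A = πr² = π(6.8300e-05 m)² = 1.466e-08 m²
R₍20₎ = ρL/A = (1.65×10^-8)(708)/(1.466e-08) = 797.1 Ω
R₍134₎ = R₍20₎(1 + αΔT) = 797.1 × (1 + 0.0041×114) = 1170 Ω
V = IR = 10.1 × 1170 = 11800 V

11800 V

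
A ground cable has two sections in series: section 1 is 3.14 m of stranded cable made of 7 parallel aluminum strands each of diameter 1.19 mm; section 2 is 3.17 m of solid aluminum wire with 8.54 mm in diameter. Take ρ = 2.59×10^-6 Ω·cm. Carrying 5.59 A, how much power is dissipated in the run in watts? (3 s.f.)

0.371 W

ρ = 2.59×10^-6 Ω·cm = 2.59×10^-8 Ω·m
Section 1: A_strand = π(5.9500e-04)² = 1.112e-06 m²; R₁ = ρL/(N·A_s) = (2.59×10^-8)(3.14)/(7×1.112e-06) = 0.01045 Ω
Section 2: A = π(d/2)² = π(4.2700e-03 m)² = 5.728e-05 m²
R₂ = (2.59×10^-8)(3.17)/(5.728e-05) = 0.001433 Ω
R = R₁ + R₂ = 0.01188 Ω
P = I²R = (5.59)² × 0.01188 = 0.371 W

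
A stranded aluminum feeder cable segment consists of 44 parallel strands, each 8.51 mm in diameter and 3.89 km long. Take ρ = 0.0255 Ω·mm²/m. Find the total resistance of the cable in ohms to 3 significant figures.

0.0396 Ω

ρ = 0.0255 Ω·mm²/m = 2.55×10^-8 Ω·m
A_strand = π(4.2550e-03 m)² = 5.688e-05 m²
R_strand = ρL/A = (2.55×10^-8)(3890)/(5.688e-05) = 1.744 Ω
R_total = R_strand/N = 1.744/44 = 0.0396 Ω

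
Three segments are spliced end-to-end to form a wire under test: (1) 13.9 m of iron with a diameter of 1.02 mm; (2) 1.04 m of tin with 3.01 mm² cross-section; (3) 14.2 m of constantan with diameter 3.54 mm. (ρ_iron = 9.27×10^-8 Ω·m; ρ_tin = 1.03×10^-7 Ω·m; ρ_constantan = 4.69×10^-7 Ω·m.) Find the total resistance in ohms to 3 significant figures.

2.29 Ω

Seg 1: A = π(d/2)² = π(5.1000e-04 m)² = 8.171e-07 m²
R_1 = (9.27×10^-8)(13.9)/(8.171e-07) = 1.577 Ω
Seg 2: A = 3.01 mm² = 3.010e-06 m²
R_2 = (1.03×10^-7)(1.04)/(3.010e-06) = 0.03559 Ω
Seg 3: A = π(d/2)² = π(1.7700e-03 m)² = 9.842e-06 m²
R_3 = (4.69×10^-7)(14.2)/(9.842e-06) = 0.6767 Ω
R_total = R_1 + R_2 + R_3 = 2.29 Ω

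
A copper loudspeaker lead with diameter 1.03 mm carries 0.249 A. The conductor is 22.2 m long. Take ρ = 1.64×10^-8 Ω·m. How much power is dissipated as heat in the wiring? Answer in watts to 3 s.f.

0.0271 W

A = π(d/2)² = π(5.1500e-04 m)² = 8.332e-07 m²
R = ρL/A = (1.64×10^-8)(22.2)/(8.332e-07) = 0.437 Ω
P = I²R = (0.249)² × 0.437 = 0.0271 W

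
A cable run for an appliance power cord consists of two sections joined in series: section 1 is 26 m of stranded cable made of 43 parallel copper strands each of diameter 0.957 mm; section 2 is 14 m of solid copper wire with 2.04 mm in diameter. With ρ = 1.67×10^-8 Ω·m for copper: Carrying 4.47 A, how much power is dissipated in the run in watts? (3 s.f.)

Section 1: A_strand = π(4.7850e-04)² = 7.193e-07 m²; R₁ = ρL/(N·A_s) = (1.67×10^-8)(26)/(43×7.193e-07) = 0.01404 Ω
Section 2: A = π(d/2)² = π(1.0200e-03 m)² = 3.269e-06 m²
R₂ = (1.67×10^-8)(14)/(3.269e-06) = 0.07153 Ω
R = R₁ + R₂ = 0.08557 Ω
P = I²R = (4.47)² × 0.08557 = 1.71 W

1.71 W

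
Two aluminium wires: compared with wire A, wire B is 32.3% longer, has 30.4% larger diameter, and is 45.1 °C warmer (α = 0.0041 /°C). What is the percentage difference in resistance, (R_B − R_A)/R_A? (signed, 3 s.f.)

-7.81%

R ∝ ρL/d² with ρ ∝ (1+αΔT), so R_B/R_A = (1 + 32.3/100) × (1 + 30.4/100)⁻² × (1 + 0.0041×45.1)
= 1.323 × 0.5881 × 1.185 = 0.9219
(R_B − R_A)/R_A = 0.9219 − 1 = -7.81%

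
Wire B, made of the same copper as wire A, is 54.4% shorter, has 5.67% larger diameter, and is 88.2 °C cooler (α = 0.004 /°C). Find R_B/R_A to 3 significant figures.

R ∝ ρL/d² with ρ ∝ (1+αΔT), so R_B/R_A = (1 − 54.4/100) × (1 + 5.67/100)⁻² × (1 − 0.004×88.2)
= 0.456 × 0.8956 × 0.6472 = 0.264

0.264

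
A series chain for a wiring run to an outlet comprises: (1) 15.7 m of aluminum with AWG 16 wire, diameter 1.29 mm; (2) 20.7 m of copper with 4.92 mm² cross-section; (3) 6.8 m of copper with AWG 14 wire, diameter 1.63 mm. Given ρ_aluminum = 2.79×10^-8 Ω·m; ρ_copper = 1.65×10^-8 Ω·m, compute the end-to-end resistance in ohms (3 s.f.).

0.458 Ω

Seg 1: A = π(1.29/2 mm)² = π(6.4500e-04 m)² = 1.307e-06 m²
R_1 = (2.79×10^-8)(15.7)/(1.307e-06) = 0.3351 Ω
Seg 2: A = 4.92 mm² = 4.920e-06 m²
R_2 = (1.65×10^-8)(20.7)/(4.920e-06) = 0.06942 Ω
Seg 3: A = π(1.63/2 mm)² = π(8.1500e-04 m)² = 2.087e-06 m²
R_3 = (1.65×10^-8)(6.8)/(2.087e-06) = 0.05377 Ω
R_total = R_1 + R_2 + R_3 = 0.458 Ω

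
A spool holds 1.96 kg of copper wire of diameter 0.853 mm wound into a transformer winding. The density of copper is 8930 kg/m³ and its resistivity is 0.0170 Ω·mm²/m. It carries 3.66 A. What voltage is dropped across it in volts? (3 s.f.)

ρ = 0.0170 Ω·mm²/m = 1.70×10^-8 Ω·m
A = π(d/2)² = π(4.2650e-04 m)² = 5.7146e-07 m²
L = m/(density·A) = 1.96/(8930×5.7146e-07) = 384.1 m
R = ρL/A = (1.70×10^-8)(384.1)/(5.7146e-07) = 11.43 Ω
V = IR = 3.66 × 11.43 = 41.8 V

41.8 V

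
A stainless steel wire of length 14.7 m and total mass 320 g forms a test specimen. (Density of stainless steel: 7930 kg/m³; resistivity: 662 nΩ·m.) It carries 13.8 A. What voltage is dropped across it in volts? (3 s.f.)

ρ = 662 nΩ·m = 6.62×10^-7 Ω·m
A = m/(density·L) = 0.32/(7930×14.7) = 2.7451e-06 m²
R = ρL/A = (6.62×10^-7)(14.7)/(2.7451e-06) = 3.545 Ω
V = IR = 13.8 × 3.545 = 48.9 V

48.9 V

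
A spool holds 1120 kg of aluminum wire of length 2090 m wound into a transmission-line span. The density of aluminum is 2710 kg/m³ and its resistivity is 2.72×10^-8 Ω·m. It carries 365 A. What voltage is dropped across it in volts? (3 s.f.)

105 V

A = m/(density·L) = 1120/(2710×2090) = 1.9774e-04 m²
R = ρL/A = (2.72×10^-8)(2090)/(1.9774e-04) = 0.2875 Ω
V = IR = 365 × 0.2875 = 105 V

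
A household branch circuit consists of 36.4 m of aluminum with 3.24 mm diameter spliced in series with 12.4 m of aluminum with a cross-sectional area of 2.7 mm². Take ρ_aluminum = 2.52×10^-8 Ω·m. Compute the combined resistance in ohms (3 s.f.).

Segment 1: A = π(d/2)² = π(1.6200e-03 m)² = 8.245e-06 m²
R₁ = ρL/A = (2.52×10^-8)(36.4)/(8.245e-06) = 0.1113 Ω
Segment 2: A = 2.7 mm² = 2.700e-06 m²
R₂ = (2.52×10^-8)(12.4)/(2.700e-06) = 0.1157 Ω
R = R₁ + R₂ = 0.227 Ω

0.227 Ω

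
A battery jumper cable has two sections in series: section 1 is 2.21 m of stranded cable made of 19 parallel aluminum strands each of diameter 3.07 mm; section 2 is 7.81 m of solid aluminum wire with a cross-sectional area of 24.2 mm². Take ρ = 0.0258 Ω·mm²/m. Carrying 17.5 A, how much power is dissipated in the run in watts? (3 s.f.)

ρ = 0.0258 Ω·mm²/m = 2.58×10^-8 Ω·m
Section 1: A_strand = π(1.5350e-03)² = 7.402e-06 m²; R₁ = ρL/(N·A_s) = (2.58×10^-8)(2.21)/(19×7.402e-06) = 4.054×10^-4 Ω
Section 2: A = 24.2 mm² = 2.420e-05 m²
R₂ = (2.58×10^-8)(7.81)/(2.420e-05) = 0.008326 Ω
R = R₁ + R₂ = 0.008732 Ω
P = I²R = (17.5)² × 0.008732 = 2.67 W

2.67 W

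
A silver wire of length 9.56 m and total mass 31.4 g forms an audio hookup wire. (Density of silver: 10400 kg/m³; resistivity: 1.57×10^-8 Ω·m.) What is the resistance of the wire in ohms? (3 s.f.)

0.475 Ω

A = m/(density·L) = 0.0314/(10400×9.56) = 3.1582e-07 m²
R = ρL/A = (1.57×10^-8)(9.56)/(3.1582e-07) = 0.475 Ω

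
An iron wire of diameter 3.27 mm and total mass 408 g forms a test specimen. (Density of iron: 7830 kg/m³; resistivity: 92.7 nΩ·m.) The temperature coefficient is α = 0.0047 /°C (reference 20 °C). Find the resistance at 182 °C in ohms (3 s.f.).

ρ = 92.7 nΩ·m = 9.27×10^-8 Ω·m
A = π(d/2)² = π(1.6350e-03 m)² = 8.3982e-06 m²
L = m/(density·A) = 0.408/(7830×8.3982e-06) = 6.205 m
R = ρL/A = (9.27×10^-8)(6.205)/(8.3982e-06) = 0.06849 Ω
R(182 °C) = 0.06849 × (1 + 0.0047×162) = 0.121 Ω

0.121 Ω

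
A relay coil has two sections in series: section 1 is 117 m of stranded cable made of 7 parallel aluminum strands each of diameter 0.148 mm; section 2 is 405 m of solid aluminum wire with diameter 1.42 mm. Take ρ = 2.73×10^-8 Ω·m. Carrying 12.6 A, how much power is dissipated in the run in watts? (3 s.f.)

Section 1: A_strand = π(7.4000e-05)² = 1.720e-08 m²; R₁ = ρL/(N·A_s) = (2.73×10^-8)(117)/(7×1.720e-08) = 26.52 Ω
Section 2: A = π(d/2)² = π(7.1000e-04 m)² = 1.584e-06 m²
R₂ = (2.73×10^-8)(405)/(1.584e-06) = 6.982 Ω
R = R₁ + R₂ = 33.51 Ω
P = I²R = (12.6)² × 33.51 = 5320 W

5320 W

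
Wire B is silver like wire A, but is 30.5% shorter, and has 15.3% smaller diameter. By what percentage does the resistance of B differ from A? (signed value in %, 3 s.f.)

-3.12%

R ∝ L/d², so R_B/R_A = (1 − 30.5/100) × (1 − 15.3/100)⁻²
= 0.695 × 1.394 = 0.9688
(R_B − R_A)/R_A = 0.9688 − 1 = -3.12%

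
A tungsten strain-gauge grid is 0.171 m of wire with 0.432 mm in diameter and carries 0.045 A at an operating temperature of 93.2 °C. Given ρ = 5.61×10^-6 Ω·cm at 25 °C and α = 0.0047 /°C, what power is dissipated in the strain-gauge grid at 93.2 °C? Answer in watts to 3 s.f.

ρ = 5.61×10^-6 Ω·cm = 5.61×10^-8 Ω·m
A = π(d/2)² = π(2.1600e-04 m)² = 1.466e-07 m²
R₍25₎ = ρL/A = (5.61×10^-8)(0.171)/(1.466e-07) = 0.06545 Ω
R₍93.2₎ = R₍25₎(1 + αΔT) = 0.06545 × (1 + 0.0047×68.2) = 0.08643 Ω
P = I²R = (0.045)² × 0.08643 = 1.75×10^-4 W

1.75×10^-4 W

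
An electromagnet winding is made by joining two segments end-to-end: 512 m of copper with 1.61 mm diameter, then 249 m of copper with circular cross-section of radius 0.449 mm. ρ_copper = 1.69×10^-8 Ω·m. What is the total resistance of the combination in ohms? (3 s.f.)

Segment 1: A = π(d/2)² = π(8.0500e-04 m)² = 2.036e-06 m²
R₁ = ρL/A = (1.69×10^-8)(512)/(2.036e-06) = 4.25 Ω
Segment 2: A = πr² = π(4.4900e-04 m)² = 6.333e-07 m²
R₂ = (1.69×10^-8)(249)/(6.333e-07) = 6.644 Ω
R = R₁ + R₂ = 10.9 Ω

10.9 Ω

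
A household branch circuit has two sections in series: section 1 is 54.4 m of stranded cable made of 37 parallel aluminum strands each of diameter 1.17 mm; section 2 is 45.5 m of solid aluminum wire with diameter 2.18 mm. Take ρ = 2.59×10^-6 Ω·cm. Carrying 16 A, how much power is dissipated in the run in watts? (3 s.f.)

89.9 W

ρ = 2.59×10^-6 Ω·cm = 2.59×10^-8 Ω·m
Section 1: A_strand = π(5.8500e-04)² = 1.075e-06 m²; R₁ = ρL/(N·A_s) = (2.59×10^-8)(54.4)/(37×1.075e-06) = 0.03542 Ω
Section 2: A = π(d/2)² = π(1.0900e-03 m)² = 3.733e-06 m²
R₂ = (2.59×10^-8)(45.5)/(3.733e-06) = 0.3157 Ω
R = R₁ + R₂ = 0.3511 Ω
P = I²R = (16)² × 0.3511 = 89.9 W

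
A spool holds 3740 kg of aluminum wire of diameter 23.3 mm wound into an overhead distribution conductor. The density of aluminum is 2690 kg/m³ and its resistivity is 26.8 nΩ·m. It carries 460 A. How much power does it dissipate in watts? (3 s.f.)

43400 W

ρ = 26.8 nΩ·m = 2.68×10^-8 Ω·m
A = π(d/2)² = π(1.1650e-02 m)² = 4.2638e-04 m²
L = m/(density·A) = 3740/(2690×4.2638e-04) = 3261 m
R = ρL/A = (2.68×10^-8)(3261)/(4.2638e-04) = 0.205 Ω
P = I²R = (460)² × 0.205 = 43400 W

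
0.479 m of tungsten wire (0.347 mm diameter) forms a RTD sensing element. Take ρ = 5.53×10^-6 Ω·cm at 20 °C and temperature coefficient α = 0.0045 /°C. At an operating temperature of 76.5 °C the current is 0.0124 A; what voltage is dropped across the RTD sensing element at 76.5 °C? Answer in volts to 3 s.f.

0.00436 V

ρ = 5.53×10^-6 Ω·cm = 5.53×10^-8 Ω·m
A = π(d/2)² = π(1.7350e-04 m)² = 9.457e-08 m²
R₍20₎ = ρL/A = (5.53×10^-8)(0.479)/(9.457e-08) = 0.2801 Ω
R₍76.5₎ = R₍20₎(1 + αΔT) = 0.2801 × (1 + 0.0045×56.5) = 0.3513 Ω
V = IR = 0.0124 × 0.3513 = 0.00436 V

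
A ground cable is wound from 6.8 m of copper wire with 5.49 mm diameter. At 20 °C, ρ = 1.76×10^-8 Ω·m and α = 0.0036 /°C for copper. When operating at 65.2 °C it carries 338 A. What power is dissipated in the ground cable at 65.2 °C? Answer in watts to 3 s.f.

672 W

A = π(d/2)² = π(2.7450e-03 m)² = 2.367e-05 m²
R₍20₎ = ρL/A = (1.76×10^-8)(6.8)/(2.367e-05) = 0.005056 Ω
R₍65.2₎ = R₍20₎(1 + αΔT) = 0.005056 × (1 + 0.0036×45.2) = 0.005878 Ω
P = I²R = (338)² × 0.005878 = 672 W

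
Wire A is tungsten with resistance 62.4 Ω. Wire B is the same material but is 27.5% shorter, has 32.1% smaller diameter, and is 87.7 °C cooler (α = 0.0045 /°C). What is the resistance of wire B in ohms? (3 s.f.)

59.4 Ω

R ∝ ρL/d² with ρ ∝ (1+αΔT), so R_B/R_A = (1 − 27.5/100) × (1 − 32.1/100)⁻² × (1 − 0.0045×87.7)
= 0.725 × 2.169 × 0.6054 = 0.9519
R_B = 0.9519 × 62.4 = 59.4 Ω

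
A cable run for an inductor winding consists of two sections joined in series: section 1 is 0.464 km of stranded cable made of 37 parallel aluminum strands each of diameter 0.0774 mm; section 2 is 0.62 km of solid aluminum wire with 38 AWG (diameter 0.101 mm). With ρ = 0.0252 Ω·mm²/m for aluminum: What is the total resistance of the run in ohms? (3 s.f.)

ρ = 0.0252 Ω·mm²/m = 2.52×10^-8 Ω·m
Section 1: A_strand = π(3.8700e-05)² = 4.705e-09 m²; R₁ = ρL/(N·A_s) = (2.52×10^-8)(464)/(37×4.705e-09) = 67.17 Ω
Section 2: A = π(0.101/2 mm)² = π(5.0500e-05 m)² = 8.012e-09 m²
R₂ = (2.52×10^-8)(620)/(8.012e-09) = 1950 Ω
R = R₁ + R₂ = 2020 Ω

2020 Ω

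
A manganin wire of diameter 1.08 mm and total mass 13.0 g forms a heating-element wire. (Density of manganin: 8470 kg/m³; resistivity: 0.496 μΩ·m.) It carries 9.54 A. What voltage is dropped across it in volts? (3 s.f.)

8.65 V

ρ = 0.496 μΩ·m = 4.96×10^-7 Ω·m
A = π(d/2)² = π(5.4000e-04 m)² = 9.1609e-07 m²
L = m/(density·A) = 0.013/(8470×9.1609e-07) = 1.675 m
R = ρL/A = (4.96×10^-7)(1.675)/(9.1609e-07) = 0.9071 Ω
V = IR = 9.54 × 0.9071 = 8.65 V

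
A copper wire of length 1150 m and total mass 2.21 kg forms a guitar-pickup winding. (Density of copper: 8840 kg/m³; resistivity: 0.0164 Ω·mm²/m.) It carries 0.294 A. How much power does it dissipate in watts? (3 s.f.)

7.50 W

ρ = 0.0164 Ω·mm²/m = 1.64×10^-8 Ω·m
A = m/(density·L) = 2.21/(8840×1150) = 2.1739e-07 m²
R = ρL/A = (1.64×10^-8)(1150)/(2.1739e-07) = 86.76 Ω
P = I²R = (0.294)² × 86.76 = 7.50 W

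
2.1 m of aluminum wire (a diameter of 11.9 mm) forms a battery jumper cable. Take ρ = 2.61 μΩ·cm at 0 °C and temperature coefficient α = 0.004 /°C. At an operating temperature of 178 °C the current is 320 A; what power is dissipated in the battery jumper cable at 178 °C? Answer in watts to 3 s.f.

ρ = 2.61 μΩ·cm = 2.61×10^-8 Ω·m
A = π(d/2)² = π(5.9500e-03 m)² = 1.112e-04 m²
R₍0₎ = ρL/A = (2.61×10^-8)(2.1)/(1.112e-04) = 4.928×10^-4 Ω
R₍178₎ = R₍0₎(1 + αΔT) = 4.928×10^-4 × (1 + 0.004×178) = 8.437×10^-4 Ω
P = I²R = (320)² × 8.437×10^-4 = 86.4 W

86.4 W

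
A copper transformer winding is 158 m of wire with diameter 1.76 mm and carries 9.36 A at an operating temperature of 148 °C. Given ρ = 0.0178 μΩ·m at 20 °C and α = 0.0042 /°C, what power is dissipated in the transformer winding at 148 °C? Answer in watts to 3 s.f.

156 W

ρ = 0.0178 μΩ·m = 1.78×10^-8 Ω·m
A = π(d/2)² = π(8.8000e-04 m)² = 2.433e-06 m²
R₍20₎ = ρL/A = (1.78×10^-8)(158)/(2.433e-06) = 1.156 Ω
R₍148₎ = R₍20₎(1 + αΔT) = 1.156 × (1 + 0.0042×128) = 1.777 Ω
P = I²R = (9.36)² × 1.777 = 156 W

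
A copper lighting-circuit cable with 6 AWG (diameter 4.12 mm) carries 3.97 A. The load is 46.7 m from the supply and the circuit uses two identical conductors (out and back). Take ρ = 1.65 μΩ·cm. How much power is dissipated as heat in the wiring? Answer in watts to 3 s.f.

1.82 W

ρ = 1.65 μΩ·cm = 1.65×10^-8 Ω·m
A = π(4.12/2 mm)² = π(2.0600e-03 m)² = 1.333e-05 m²
Total conductor length (both ways) L = 2 × 46.7 = 93.4 m
R = ρL/A = (1.65×10^-8)(93.4)/(1.333e-05) = 0.1156 Ω
P = I²R = (3.97)² × 0.1156 = 1.82 W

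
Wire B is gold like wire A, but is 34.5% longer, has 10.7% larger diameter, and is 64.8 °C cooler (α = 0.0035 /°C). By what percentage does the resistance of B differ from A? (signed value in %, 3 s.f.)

-15.1%

R ∝ ρL/d² with ρ ∝ (1+αΔT), so R_B/R_A = (1 + 34.5/100) × (1 + 10.7/100)⁻² × (1 − 0.0035×64.8)
= 1.345 × 0.816 × 0.7732 = 0.8486
(R_B − R_A)/R_A = 0.8486 − 1 = -15.1%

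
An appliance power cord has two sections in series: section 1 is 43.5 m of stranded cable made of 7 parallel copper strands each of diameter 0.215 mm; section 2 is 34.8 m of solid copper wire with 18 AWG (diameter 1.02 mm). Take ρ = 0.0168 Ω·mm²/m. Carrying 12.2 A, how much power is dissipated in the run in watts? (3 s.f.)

ρ = 0.0168 Ω·mm²/m = 1.68×10^-8 Ω·m
Section 1: A_strand = π(1.0750e-04)² = 3.631e-08 m²; R₁ = ρL/(N·A_s) = (1.68×10^-8)(43.5)/(7×3.631e-08) = 2.876 Ω
Section 2: A = π(1.02/2 mm)² = π(5.1000e-04 m)² = 8.171e-07 m²
R₂ = (1.68×10^-8)(34.8)/(8.171e-07) = 0.7155 Ω
R = R₁ + R₂ = 3.591 Ω
P = I²R = (12.2)² × 3.591 = 535 W

535 W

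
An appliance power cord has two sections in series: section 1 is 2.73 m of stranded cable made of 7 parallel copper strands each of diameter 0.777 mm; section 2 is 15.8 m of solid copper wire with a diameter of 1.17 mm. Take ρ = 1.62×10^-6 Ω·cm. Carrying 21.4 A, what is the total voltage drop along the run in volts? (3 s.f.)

ρ = 1.62×10^-6 Ω·cm = 1.62×10^-8 Ω·m
Section 1: A_strand = π(3.8850e-04)² = 4.742e-07 m²; R₁ = ρL/(N·A_s) = (1.62×10^-8)(2.73)/(7×4.742e-07) = 0.01332 Ω
Section 2: A = π(d/2)² = π(5.8500e-04 m)² = 1.075e-06 m²
R₂ = (1.62×10^-8)(15.8)/(1.075e-06) = 0.2381 Ω
R = R₁ + R₂ = 0.2514 Ω
V = IR = 21.4 × 0.2514 = 5.38 V

5.38 V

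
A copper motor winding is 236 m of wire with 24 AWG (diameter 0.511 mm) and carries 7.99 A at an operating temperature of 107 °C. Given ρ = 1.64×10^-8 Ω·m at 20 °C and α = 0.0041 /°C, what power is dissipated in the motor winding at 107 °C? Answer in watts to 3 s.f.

A = π(0.511/2 mm)² = π(2.5550e-04 m)² = 2.051e-07 m²
R₍20₎ = ρL/A = (1.64×10^-8)(236)/(2.051e-07) = 18.87 Ω
R₍107₎ = R₍20₎(1 + αΔT) = 18.87 × (1 + 0.0041×87) = 25.6 Ω
P = I²R = (7.99)² × 25.6 = 1630 W

1630 W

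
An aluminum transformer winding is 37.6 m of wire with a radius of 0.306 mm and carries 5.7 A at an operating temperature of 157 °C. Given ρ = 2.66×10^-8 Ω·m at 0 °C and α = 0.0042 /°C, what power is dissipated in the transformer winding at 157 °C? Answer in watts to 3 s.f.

A = πr² = π(3.0600e-04 m)² = 2.942e-07 m²
R₍0₎ = ρL/A = (2.66×10^-8)(37.6)/(2.942e-07) = 3.4 Ω
R₍157₎ = R₍0₎(1 + αΔT) = 3.4 × (1 + 0.0042×157) = 5.642 Ω
P = I²R = (5.7)² × 5.642 = 183 W

183 W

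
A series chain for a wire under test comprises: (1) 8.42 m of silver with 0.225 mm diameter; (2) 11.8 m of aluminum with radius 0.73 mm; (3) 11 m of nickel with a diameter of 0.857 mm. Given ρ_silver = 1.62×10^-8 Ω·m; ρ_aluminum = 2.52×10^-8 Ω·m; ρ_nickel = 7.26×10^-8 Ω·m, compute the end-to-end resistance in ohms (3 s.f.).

Seg 1: A = π(d/2)² = π(1.1250e-04 m)² = 3.976e-08 m²
R_1 = (1.62×10^-8)(8.42)/(3.976e-08) = 3.431 Ω
Seg 2: A = πr² = π(7.3000e-04 m)² = 1.674e-06 m²
R_2 = (2.52×10^-8)(11.8)/(1.674e-06) = 0.1776 Ω
Seg 3: A = π(d/2)² = π(4.2850e-04 m)² = 5.768e-07 m²
R_3 = (7.26×10^-8)(11)/(5.768e-07) = 1.384 Ω
R_total = R_1 + R_2 + R_3 = 4.99 Ω

4.99 Ω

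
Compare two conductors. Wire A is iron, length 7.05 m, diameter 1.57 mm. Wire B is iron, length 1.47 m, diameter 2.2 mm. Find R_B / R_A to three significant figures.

0.106

R ∝ ρL/d², so R_B/R_A = (L_B/L_A) × (d_A/d_B)²
= (1.47/7.05) × (1.57/2.2)² = 0.106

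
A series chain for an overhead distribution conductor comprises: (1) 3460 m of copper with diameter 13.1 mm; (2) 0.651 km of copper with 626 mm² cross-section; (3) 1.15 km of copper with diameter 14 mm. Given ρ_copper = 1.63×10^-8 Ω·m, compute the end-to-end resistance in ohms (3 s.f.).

Seg 1: A = π(d/2)² = π(6.5500e-03 m)² = 1.348e-04 m²
R_1 = (1.63×10^-8)(3460)/(1.348e-04) = 0.4184 Ω
Seg 2: A = 626 mm² = 6.260e-04 m²
R_2 = (1.63×10^-8)(651)/(6.260e-04) = 0.01695 Ω
Seg 3: A = π(d/2)² = π(7.0000e-03 m)² = 1.539e-04 m²
R_3 = (1.63×10^-8)(1150)/(1.539e-04) = 0.1218 Ω
R_total = R_1 + R_2 + R_3 = 0.557 Ω

0.557 Ω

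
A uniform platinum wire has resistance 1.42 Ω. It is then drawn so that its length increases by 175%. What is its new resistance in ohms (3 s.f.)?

10.7 Ω

k = 1 + 175/100 = 2.75; volume constant ⇒ A' = A/k, so R' = k²R.
R' = 7.562 × 1.42 = 10.7 Ω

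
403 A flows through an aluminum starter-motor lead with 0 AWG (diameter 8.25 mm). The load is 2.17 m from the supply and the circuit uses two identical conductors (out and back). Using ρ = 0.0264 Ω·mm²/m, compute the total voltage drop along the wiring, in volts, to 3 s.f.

ρ = 0.0264 Ω·mm²/m = 2.64×10^-8 Ω·m
A = π(8.25/2 mm)² = π(4.1250e-03 m)² = 5.346e-05 m²
Total conductor length (both ways) L = 2 × 2.17 = 4.34 m
R = ρL/A = (2.64×10^-8)(4.34)/(5.346e-05) = 0.002143 Ω
V = IR = 403 × 0.002143 = 0.864 V

0.864 V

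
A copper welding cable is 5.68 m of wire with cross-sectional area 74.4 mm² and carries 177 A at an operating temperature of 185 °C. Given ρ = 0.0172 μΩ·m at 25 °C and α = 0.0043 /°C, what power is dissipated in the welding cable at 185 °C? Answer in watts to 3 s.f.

69.4 W

ρ = 0.0172 μΩ·m = 1.72×10^-8 Ω·m
A = 74.4 mm² = 7.440e-05 m²
R₍25₎ = ρL/A = (1.72×10^-8)(5.68)/(7.440e-05) = 0.001313 Ω
R₍185₎ = R₍25₎(1 + αΔT) = 0.001313 × (1 + 0.0043×160) = 0.002217 Ω
P = I²R = (177)² × 0.002217 = 69.4 W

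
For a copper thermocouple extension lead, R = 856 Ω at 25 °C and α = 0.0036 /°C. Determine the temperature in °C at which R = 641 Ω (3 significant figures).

-44.8 °C

R = R₀(1 + α(T − T₀)) ⇒ T = T₀ + (R/R₀ − 1)/α
T = 25 + (641/856 − 1)/0.0036 = 25 + (-0.2512)/0.0036 = -44.8 °C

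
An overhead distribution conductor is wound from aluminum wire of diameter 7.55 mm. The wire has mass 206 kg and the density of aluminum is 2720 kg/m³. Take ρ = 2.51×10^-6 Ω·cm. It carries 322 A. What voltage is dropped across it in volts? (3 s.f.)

ρ = 2.51×10^-6 Ω·cm = 2.51×10^-8 Ω·m
A = π(d/2)² = π(3.7750e-03 m)² = 4.4770e-05 m²
L = m/(density·A) = 206/(2720×4.4770e-05) = 1692 m
R = ρL/A = (2.51×10^-8)(1692)/(4.4770e-05) = 0.9484 Ω
V = IR = 322 × 0.9484 = 305 V

305 V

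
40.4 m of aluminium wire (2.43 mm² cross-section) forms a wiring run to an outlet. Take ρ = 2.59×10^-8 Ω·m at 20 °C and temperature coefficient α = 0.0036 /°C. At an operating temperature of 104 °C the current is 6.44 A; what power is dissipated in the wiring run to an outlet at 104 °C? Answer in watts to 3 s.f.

23.3 W

A = 2.43 mm² = 2.430e-06 m²
R₍20₎ = ρL/A = (2.59×10^-8)(40.4)/(2.430e-06) = 0.4306 Ω
R₍104₎ = R₍20₎(1 + αΔT) = 0.4306 × (1 + 0.0036×84) = 0.5608 Ω
P = I²R = (6.44)² × 0.5608 = 23.3 W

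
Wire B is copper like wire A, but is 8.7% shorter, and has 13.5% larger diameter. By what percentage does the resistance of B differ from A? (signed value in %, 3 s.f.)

R ∝ L/d², so R_B/R_A = (1 − 8.7/100) × (1 + 13.5/100)⁻²
= 0.913 × 0.7763 = 0.7087
(R_B − R_A)/R_A = 0.7087 − 1 = -29.1%

-29.1%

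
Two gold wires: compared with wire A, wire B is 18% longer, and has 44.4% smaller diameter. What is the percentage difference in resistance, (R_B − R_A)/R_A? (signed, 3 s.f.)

R ∝ L/d², so R_B/R_A = (1 + 18/100) × (1 − 44.4/100)⁻²
= 1.18 × 3.235 = 3.817
(R_B − R_A)/R_A = 3.817 − 1 = 282%

282%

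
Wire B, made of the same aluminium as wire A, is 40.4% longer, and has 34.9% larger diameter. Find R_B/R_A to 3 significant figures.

R ∝ L/d², so R_B/R_A = (1 + 40.4/100) × (1 + 34.9/100)⁻²
= 1.404 × 0.5495 = 0.772

0.772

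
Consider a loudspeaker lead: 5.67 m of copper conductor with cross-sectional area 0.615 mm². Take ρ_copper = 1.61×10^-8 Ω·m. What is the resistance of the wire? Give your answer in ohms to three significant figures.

A = 0.615 mm² = 6.150e-07 m²
R = ρL/A = (1.61×10^-8)(5.67 m)/(6.150e-07 m²) = 0.148 Ω

0.148 Ω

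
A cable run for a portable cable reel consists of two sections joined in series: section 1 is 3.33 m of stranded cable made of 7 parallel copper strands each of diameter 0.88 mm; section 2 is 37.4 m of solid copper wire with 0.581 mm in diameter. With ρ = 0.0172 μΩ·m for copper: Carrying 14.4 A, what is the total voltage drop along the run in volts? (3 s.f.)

35.1 V

ρ = 0.0172 μΩ·m = 1.72×10^-8 Ω·m
Section 1: A_strand = π(4.4000e-04)² = 6.082e-07 m²; R₁ = ρL/(N·A_s) = (1.72×10^-8)(3.33)/(7×6.082e-07) = 0.01345 Ω
Section 2: A = π(d/2)² = π(2.9050e-04 m)² = 2.651e-07 m²
R₂ = (1.72×10^-8)(37.4)/(2.651e-07) = 2.426 Ω
R = R₁ + R₂ = 2.44 Ω
V = IR = 14.4 × 2.44 = 35.1 V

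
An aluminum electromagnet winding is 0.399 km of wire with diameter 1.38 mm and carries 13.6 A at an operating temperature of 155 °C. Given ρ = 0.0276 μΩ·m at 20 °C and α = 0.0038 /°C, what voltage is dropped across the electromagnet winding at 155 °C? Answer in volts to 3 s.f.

151 V

ρ = 0.0276 μΩ·m = 2.76×10^-8 Ω·m
A = π(d/2)² = π(6.9000e-04 m)² = 1.496e-06 m²
R₍20₎ = ρL/A = (2.76×10^-8)(399)/(1.496e-06) = 7.363 Ω
R₍155₎ = R₍20₎(1 + αΔT) = 7.363 × (1 + 0.0038×135) = 11.14 Ω
V = IR = 13.6 × 11.14 = 151 V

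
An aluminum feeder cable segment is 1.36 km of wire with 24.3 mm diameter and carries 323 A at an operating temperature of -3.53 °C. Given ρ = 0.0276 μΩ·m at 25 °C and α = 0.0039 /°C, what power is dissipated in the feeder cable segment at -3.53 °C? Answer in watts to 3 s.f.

7500 W

ρ = 0.0276 μΩ·m = 2.76×10^-8 Ω·m
A = π(d/2)² = π(1.2150e-02 m)² = 4.638e-04 m²
R₍25₎ = ρL/A = (2.76×10^-8)(1360)/(4.638e-04) = 0.08094 Ω
R₍-3.53₎ = R₍25₎(1 + αΔT) = 0.08094 × (1 + 0.0039×-28.5) = 0.07193 Ω
P = I²R = (323)² × 0.07193 = 7500 W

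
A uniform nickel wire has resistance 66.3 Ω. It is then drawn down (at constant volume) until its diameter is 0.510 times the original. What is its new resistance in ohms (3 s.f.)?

Volume constant ⇒ L' = L/r² with r = 0.51. R' = ρL'/A' = ρ(L/r²)/(πr²d₀²/4) = R/r⁴.
R' = 14.78 × 66.3 = 980 Ω

980 Ω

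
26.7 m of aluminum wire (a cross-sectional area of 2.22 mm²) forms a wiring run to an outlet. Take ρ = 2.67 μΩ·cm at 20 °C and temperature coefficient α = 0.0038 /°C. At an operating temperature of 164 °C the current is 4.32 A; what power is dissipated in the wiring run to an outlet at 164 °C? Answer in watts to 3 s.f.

9.27 W

ρ = 2.67 μΩ·cm = 2.67×10^-8 Ω·m
A = 2.22 mm² = 2.220e-06 m²
R₍20₎ = ρL/A = (2.67×10^-8)(26.7)/(2.220e-06) = 0.3211 Ω
R₍164₎ = R₍20₎(1 + αΔT) = 0.3211 × (1 + 0.0038×144) = 0.4968 Ω
P = I²R = (4.32)² × 0.4968 = 9.27 W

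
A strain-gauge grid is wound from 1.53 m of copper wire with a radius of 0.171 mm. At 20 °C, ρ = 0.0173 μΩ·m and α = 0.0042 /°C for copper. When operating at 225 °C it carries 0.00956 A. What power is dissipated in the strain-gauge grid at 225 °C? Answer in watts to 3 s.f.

4.90×10^-5 W

ρ = 0.0173 μΩ·m = 1.73×10^-8 Ω·m
A = πr² = π(1.7100e-04 m)² = 9.186e-08 m²
R₍20₎ = ρL/A = (1.73×10^-8)(1.53)/(9.186e-08) = 0.2881 Ω
R₍225₎ = R₍20₎(1 + αΔT) = 0.2881 × (1 + 0.0042×205) = 0.5362 Ω
P = I²R = (0.00956)² × 0.5362 = 4.90×10^-5 W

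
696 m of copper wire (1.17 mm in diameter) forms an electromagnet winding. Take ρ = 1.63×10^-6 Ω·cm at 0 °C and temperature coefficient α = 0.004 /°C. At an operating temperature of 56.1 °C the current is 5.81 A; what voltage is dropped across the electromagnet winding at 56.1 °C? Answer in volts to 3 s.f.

75.1 V

ρ = 1.63×10^-6 Ω·cm = 1.63×10^-8 Ω·m
A = π(d/2)² = π(5.8500e-04 m)² = 1.075e-06 m²
R₍0₎ = ρL/A = (1.63×10^-8)(696)/(1.075e-06) = 10.55 Ω
R₍56.1₎ = R₍0₎(1 + αΔT) = 10.55 × (1 + 0.004×56.1) = 12.92 Ω
V = IR = 5.81 × 12.92 = 75.1 V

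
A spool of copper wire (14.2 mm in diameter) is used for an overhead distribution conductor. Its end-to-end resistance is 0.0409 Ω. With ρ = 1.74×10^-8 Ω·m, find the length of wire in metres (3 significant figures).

A = π(d/2)² = π(7.1000e-03 m)² = 1.584e-04 m²
L = RA/ρ = (0.0409)(1.584e-04)/(1.74×10^-8) = 372 m

372 m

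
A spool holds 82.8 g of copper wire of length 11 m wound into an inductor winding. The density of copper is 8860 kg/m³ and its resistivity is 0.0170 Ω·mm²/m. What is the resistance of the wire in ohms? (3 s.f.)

0.220 Ω

ρ = 0.0170 Ω·mm²/m = 1.70×10^-8 Ω·m
A = m/(density·L) = 0.0828/(8860×11) = 8.4958e-07 m²
R = ρL/A = (1.70×10^-8)(11)/(8.4958e-07) = 0.220 Ω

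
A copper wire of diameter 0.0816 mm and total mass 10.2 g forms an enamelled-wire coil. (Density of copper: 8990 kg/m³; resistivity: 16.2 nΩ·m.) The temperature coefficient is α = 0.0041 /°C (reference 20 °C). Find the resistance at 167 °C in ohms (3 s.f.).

1080 Ω

ρ = 16.2 nΩ·m = 1.62×10^-8 Ω·m
A = π(d/2)² = π(4.0800e-05 m)² = 5.2296e-09 m²
L = m/(density·A) = 0.0102/(8990×5.2296e-09) = 217 m
R = ρL/A = (1.62×10^-8)(217)/(5.2296e-09) = 672.1 Ω
R(167 °C) = 672.1 × (1 + 0.0041×147) = 1080 Ω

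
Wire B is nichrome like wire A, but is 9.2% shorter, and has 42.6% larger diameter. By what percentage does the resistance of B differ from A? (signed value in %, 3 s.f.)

R ∝ L/d², so R_B/R_A = (1 − 9.2/100) × (1 + 42.6/100)⁻²
= 0.908 × 0.4918 = 0.4465
(R_B − R_A)/R_A = 0.4465 − 1 = -55.3%

-55.3%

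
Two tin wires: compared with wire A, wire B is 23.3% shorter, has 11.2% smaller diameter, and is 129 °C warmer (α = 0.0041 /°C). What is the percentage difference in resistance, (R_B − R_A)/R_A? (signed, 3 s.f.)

R ∝ ρL/d² with ρ ∝ (1+αΔT), so R_B/R_A = (1 − 23.3/100) × (1 − 11.2/100)⁻² × (1 + 0.0041×129)
= 0.767 × 1.268 × 1.529 = 1.487
(R_B − R_A)/R_A = 1.487 − 1 = 48.7%

48.7%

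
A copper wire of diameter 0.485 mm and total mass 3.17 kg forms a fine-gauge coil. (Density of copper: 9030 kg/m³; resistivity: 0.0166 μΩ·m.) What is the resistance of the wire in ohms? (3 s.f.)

ρ = 0.0166 μΩ·m = 1.66×10^-8 Ω·m
A = π(d/2)² = π(2.4250e-04 m)² = 1.8475e-07 m²
L = m/(density·A) = 3.17/(9030×1.8475e-07) = 1900 m
R = ρL/A = (1.66×10^-8)(1900)/(1.8475e-07) = 171 Ω

171 Ω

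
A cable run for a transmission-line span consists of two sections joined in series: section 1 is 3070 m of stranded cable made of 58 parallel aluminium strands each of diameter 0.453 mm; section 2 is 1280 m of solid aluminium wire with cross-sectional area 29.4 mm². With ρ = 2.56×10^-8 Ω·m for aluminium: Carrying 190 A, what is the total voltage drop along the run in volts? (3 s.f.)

1810 V

Section 1: A_strand = π(2.2650e-04)² = 1.612e-07 m²; R₁ = ρL/(N·A_s) = (2.56×10^-8)(3070)/(58×1.612e-07) = 8.407 Ω
Section 2: A = 29.4 mm² = 2.940e-05 m²
R₂ = (2.56×10^-8)(1280)/(2.940e-05) = 1.115 Ω
R = R₁ + R₂ = 9.522 Ω
V = IR = 190 × 9.522 = 1810 V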